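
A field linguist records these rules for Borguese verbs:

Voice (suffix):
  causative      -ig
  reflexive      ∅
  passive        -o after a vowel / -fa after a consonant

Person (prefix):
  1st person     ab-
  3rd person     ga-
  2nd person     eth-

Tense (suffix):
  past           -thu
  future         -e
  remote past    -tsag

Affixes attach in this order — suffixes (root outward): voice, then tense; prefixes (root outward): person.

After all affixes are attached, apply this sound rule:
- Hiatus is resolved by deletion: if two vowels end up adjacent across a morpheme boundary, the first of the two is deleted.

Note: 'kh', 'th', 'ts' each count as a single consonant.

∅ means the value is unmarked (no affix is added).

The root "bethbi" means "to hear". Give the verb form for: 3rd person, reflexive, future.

gabethbe

voice = reflexive: zero marking, form stays bethbi.
Attach tense future -e → bethbie.
Attach person 3rd person ga- → gabethbie.
Apply vowel deletion: gabethbie → gabethbe.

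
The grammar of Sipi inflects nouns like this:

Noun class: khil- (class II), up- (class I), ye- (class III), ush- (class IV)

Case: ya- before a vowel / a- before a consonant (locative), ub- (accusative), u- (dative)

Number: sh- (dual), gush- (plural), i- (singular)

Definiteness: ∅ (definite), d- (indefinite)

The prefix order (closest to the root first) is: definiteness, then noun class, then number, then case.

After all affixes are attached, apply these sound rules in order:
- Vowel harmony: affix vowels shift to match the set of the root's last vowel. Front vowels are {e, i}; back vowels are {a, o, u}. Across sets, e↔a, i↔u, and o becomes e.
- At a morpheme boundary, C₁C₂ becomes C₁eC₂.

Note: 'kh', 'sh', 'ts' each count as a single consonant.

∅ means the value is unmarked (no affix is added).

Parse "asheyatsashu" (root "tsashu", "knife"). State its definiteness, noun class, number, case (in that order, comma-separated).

Segment: a-sh-ye-tsashu.
definiteness: ∅ → definite.
noun class: ye- → class III.
number: sh- → dual.
case: ya/a- → locative.

definite, class III, dual, locative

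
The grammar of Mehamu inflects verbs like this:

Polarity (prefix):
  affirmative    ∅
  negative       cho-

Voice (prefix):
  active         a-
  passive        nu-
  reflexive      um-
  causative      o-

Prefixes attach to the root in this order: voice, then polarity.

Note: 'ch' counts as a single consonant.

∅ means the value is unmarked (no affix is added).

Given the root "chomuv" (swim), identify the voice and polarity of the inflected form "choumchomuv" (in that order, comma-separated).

Segment: cho-um-chomuv.
voice: um- → reflexive.
polarity: cho- → negative.

reflexive, negative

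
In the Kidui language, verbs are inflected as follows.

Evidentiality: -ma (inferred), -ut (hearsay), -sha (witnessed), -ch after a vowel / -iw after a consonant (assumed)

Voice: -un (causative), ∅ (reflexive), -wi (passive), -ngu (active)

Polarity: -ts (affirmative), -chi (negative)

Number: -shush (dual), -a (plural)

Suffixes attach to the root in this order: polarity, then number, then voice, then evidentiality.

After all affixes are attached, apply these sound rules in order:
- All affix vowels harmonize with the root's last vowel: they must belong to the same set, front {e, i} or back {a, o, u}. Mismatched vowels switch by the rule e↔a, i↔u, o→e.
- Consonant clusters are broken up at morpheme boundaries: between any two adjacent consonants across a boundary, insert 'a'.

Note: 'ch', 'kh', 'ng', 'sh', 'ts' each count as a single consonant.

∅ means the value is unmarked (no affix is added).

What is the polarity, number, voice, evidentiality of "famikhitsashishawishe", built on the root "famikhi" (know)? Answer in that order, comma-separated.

affirmative, dual, passive, witnessed

Segment: famikhi-ts-shush-wi-sha.
polarity: -ts → affirmative.
number: -shush → dual.
voice: -wi → passive.
evidentiality: -sha → witnessed.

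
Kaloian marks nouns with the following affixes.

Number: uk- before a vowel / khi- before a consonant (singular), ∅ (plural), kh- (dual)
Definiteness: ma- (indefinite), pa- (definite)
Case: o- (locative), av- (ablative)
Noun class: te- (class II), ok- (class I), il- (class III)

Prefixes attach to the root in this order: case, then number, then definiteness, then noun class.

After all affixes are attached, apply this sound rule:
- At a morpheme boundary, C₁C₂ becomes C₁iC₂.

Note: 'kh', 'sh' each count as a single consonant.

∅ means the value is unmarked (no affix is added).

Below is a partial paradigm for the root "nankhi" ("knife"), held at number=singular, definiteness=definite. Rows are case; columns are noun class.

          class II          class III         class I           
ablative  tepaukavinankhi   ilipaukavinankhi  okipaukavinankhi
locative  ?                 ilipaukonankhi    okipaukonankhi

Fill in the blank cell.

tepaukonankhi

Attach case locative o- → onankhi.
Attach number singular uk- (before vowel 'o') → ukonankhi.
Attach definiteness definite pa- → paukonankhi.
Attach noun class class II te- → tepaukonankhi.
Epenthesis: no change.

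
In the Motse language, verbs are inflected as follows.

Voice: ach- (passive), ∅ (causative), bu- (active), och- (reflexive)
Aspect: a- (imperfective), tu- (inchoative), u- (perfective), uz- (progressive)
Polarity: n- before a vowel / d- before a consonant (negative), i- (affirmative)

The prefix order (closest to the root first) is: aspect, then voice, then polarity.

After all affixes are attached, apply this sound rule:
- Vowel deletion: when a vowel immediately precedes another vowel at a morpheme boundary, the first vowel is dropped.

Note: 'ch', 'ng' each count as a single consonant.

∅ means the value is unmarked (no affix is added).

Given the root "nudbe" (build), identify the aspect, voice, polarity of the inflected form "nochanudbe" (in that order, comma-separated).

Segment: n-och-a-nudbe.
aspect: a- → imperfective.
voice: och- → reflexive.
polarity: n/d- → negative.

imperfective, reflexive, negative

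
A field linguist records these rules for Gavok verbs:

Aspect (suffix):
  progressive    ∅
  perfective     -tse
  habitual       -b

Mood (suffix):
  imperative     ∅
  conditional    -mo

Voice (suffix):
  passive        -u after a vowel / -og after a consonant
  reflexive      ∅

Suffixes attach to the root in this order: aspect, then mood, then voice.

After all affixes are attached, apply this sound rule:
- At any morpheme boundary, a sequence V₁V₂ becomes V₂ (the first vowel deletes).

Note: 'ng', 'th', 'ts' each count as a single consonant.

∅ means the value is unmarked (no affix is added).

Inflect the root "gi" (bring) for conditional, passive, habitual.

gibmu

Attach aspect habitual -b → gib.
Attach mood conditional -mo → gibmo.
Attach voice passive -u (after vowel 'o') → gibmou.
Apply vowel deletion: gibmou → gibmu.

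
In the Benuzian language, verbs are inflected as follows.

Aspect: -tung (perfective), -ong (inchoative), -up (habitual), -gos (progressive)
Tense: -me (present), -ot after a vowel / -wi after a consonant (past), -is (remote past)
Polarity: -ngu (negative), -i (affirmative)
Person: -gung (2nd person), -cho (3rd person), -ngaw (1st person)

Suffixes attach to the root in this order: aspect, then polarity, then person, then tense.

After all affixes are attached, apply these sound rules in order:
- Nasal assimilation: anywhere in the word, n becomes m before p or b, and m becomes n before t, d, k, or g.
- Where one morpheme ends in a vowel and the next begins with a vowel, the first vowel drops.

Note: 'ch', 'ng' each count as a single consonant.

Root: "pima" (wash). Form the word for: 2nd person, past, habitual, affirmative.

pimupigungwi

Attach aspect habitual -up → pimaup.
Attach polarity affirmative -i → pimaupi.
Attach person 2nd person -gung → pimaupigung.
Attach tense past -wi (after consonant 'ng') → pimaupigungwi.
Nasal assimilation: no change.
Apply vowel deletion: pimaupigungwi → pimupigungwi.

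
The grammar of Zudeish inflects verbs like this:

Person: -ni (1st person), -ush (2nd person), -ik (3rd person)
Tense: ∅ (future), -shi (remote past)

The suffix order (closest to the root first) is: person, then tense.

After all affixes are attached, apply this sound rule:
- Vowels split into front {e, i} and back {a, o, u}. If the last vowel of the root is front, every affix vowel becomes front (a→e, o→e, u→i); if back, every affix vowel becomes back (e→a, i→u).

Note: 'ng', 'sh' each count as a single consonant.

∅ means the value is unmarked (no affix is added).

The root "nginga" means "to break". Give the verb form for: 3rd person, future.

Attach person 3rd person -ik → ngingaik.
tense = future: zero marking, form stays ngingaik.
Apply vowel harmony: ngingaik → ngingauk.

ngingauk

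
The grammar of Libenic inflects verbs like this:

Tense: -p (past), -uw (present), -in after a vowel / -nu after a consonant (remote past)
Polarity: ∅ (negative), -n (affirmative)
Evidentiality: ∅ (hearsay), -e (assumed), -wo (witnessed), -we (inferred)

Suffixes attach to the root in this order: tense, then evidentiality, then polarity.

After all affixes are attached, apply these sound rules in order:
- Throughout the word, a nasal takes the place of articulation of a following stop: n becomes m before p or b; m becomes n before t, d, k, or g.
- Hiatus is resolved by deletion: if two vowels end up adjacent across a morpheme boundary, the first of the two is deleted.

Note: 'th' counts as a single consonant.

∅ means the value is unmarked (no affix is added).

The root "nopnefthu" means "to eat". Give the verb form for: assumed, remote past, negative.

Attach tense remote past -in (after vowel 'u') → nopnefthuin.
Attach evidentiality assumed -e → nopnefthuine.
polarity = negative: zero marking, form stays nopnefthuine.
Nasal assimilation: no change.
Apply vowel deletion: nopnefthuine → nopnefthine.

nopnefthine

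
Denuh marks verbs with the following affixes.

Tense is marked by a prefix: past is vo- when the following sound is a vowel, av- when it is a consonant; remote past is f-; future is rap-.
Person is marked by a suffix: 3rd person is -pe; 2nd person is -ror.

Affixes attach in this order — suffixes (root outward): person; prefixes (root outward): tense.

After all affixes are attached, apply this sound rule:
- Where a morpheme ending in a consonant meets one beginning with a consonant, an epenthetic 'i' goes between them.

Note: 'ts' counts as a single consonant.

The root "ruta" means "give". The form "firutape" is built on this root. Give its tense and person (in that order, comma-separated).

remote past, 3rd person

Segment: f-ruta-pe.
tense: f- → remote past.
person: -pe → 3rd person.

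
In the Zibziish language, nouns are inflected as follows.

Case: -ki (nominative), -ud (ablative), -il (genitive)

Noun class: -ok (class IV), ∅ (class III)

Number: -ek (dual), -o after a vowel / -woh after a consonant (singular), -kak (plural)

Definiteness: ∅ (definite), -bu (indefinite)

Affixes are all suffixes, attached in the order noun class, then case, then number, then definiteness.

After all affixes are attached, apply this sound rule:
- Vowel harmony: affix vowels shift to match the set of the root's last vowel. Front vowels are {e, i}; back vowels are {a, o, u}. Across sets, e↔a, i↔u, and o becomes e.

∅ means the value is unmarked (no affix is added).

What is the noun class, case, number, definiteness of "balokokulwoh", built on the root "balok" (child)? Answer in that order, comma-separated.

Segment: balok-ok-il-woh.
noun class: -ok → class IV.
case: -il → genitive.
number: -o/woh → singular.
definiteness: ∅ → definite.

class IV, genitive, singular, definite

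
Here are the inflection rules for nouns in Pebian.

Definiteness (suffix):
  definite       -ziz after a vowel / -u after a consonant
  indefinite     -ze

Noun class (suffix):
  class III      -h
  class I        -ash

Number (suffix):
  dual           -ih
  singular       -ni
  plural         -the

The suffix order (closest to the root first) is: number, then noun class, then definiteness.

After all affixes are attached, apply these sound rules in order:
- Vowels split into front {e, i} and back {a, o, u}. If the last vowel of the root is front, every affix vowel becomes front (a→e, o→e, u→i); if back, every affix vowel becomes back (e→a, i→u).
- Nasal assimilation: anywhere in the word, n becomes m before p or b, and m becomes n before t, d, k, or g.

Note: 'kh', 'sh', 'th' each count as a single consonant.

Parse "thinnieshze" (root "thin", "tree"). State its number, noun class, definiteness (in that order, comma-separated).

singular, class I, indefinite

Segment: thin-ni-ash-ze.
number: -ni → singular.
noun class: -ash → class I.
definiteness: -ze → indefinite.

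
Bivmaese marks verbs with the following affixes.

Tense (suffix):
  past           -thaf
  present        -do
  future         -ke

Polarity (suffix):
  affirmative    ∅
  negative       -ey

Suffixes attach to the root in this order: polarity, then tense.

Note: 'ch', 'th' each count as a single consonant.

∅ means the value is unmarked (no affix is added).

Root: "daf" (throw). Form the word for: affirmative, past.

dafthaf

polarity = affirmative: zero marking, form stays daf.
Attach tense past -thaf → dafthaf.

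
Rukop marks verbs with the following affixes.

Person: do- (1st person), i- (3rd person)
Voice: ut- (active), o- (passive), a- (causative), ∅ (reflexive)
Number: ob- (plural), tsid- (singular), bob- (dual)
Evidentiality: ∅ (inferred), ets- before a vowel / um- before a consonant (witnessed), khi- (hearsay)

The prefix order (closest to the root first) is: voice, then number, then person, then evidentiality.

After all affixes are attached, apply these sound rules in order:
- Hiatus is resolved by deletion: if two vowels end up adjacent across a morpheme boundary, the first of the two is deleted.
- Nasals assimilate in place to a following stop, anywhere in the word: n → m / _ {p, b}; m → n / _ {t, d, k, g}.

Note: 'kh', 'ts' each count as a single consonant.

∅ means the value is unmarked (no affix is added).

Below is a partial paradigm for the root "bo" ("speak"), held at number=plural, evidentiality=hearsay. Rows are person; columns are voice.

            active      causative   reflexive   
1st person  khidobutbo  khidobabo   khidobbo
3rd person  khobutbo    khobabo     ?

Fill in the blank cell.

voice = reflexive: zero marking, form stays bo.
Attach number plural ob- → obbo.
Attach person 3rd person i- → iobbo.
Attach evidentiality hearsay khi- → khiiobbo.
Apply vowel deletion: khiiobbo → khobbo.
Nasal assimilation: no change.

khobbo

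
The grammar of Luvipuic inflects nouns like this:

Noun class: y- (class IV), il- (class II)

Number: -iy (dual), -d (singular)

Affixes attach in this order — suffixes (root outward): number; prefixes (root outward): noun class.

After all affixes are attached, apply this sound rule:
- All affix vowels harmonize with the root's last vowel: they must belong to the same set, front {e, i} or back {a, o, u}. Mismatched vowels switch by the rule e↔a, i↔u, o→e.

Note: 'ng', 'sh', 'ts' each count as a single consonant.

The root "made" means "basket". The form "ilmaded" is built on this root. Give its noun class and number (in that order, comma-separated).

class II, singular

Segment: il-made-d.
noun class: il- → class II.
number: -d → singular.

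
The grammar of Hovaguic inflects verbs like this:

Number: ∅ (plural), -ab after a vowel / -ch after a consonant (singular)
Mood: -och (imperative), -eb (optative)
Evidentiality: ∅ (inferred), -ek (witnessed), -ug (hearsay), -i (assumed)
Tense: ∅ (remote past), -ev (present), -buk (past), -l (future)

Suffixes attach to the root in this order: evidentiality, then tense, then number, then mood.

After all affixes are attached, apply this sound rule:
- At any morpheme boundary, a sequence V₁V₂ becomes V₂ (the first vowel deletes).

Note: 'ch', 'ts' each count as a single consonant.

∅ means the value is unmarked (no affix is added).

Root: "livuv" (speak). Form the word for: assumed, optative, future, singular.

livuvilcheb

Attach evidentiality assumed -i → livuvi.
Attach tense future -l → livuvil.
Attach number singular -ch (after consonant 'l') → livuvilch.
Attach mood optative -eb → livuvilcheb.
Vowel deletion: no change.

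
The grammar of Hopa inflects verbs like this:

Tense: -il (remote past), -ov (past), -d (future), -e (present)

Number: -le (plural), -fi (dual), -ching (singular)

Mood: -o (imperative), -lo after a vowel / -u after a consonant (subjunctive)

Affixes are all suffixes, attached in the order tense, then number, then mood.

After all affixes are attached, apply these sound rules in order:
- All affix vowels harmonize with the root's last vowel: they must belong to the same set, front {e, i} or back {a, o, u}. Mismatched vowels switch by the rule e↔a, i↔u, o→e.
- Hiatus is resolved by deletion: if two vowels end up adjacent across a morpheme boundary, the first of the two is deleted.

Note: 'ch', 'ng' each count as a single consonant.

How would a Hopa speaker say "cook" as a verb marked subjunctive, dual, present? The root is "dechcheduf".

dechchedufafulo

Attach tense present -e → dechchedufe.
Attach number dual -fi → dechchedufefi.
Attach mood subjunctive -lo (after vowel 'i') → dechchedufefilo.
Apply vowel harmony: dechchedufefilo → dechchedufafulo.
Vowel deletion: no change.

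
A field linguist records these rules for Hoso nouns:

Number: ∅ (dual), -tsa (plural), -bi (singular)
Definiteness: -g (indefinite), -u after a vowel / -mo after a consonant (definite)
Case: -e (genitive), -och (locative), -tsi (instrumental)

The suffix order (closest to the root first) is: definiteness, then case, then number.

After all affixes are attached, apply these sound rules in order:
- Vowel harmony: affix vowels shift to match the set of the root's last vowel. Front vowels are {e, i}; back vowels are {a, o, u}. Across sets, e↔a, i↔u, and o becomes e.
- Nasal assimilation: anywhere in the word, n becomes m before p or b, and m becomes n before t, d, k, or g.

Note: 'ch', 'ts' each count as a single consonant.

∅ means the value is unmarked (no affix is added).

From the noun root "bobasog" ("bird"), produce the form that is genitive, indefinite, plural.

bobasoggatsa

Attach definiteness indefinite -g → bobasogg.
Attach case genitive -e → bobasogge.
Attach number plural -tsa → bobasoggetsa.
Apply vowel harmony: bobasoggetsa → bobasoggatsa.
Nasal assimilation: no change.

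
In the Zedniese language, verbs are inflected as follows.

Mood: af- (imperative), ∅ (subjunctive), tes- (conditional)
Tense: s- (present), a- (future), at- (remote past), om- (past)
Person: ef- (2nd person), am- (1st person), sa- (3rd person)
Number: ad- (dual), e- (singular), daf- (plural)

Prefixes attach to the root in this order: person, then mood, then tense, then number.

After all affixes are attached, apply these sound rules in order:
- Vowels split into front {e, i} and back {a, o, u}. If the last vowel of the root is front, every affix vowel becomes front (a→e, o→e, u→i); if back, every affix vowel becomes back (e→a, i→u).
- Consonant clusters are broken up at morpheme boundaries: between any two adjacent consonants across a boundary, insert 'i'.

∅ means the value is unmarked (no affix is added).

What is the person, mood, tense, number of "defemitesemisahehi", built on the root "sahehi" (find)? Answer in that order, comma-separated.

Segment: daf-om-tes-am-sahehi.
person: am- → 1st person.
mood: tes- → conditional.
tense: om- → past.
number: daf- → plural.

1st person, conditional, past, plural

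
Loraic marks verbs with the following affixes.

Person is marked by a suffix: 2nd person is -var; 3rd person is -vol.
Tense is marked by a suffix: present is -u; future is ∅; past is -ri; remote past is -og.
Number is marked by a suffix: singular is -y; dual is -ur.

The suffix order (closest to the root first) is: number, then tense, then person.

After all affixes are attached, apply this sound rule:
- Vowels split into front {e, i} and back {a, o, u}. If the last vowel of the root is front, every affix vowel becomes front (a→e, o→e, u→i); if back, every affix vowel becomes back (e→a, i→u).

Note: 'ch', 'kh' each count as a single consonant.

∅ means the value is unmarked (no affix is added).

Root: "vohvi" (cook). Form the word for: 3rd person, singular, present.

Attach number singular -y → vohviy.
Attach tense present -u → vohviyu.
Attach person 3rd person -vol → vohviyuvol.
Apply vowel harmony: vohviyuvol → vohviyivel.

vohviyivel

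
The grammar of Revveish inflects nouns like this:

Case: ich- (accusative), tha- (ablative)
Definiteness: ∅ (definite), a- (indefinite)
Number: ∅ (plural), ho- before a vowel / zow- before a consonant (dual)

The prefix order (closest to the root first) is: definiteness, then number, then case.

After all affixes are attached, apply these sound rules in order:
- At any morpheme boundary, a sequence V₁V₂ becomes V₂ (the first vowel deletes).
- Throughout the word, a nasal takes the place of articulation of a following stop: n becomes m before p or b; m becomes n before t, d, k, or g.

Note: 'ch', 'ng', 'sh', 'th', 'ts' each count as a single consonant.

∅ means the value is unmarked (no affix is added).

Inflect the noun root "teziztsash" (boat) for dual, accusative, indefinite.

Attach definiteness indefinite a- → ateziztsash.
Attach number dual ho- (before vowel 'a') → hoateziztsash.
Attach case accusative ich- → ichhoateziztsash.
Apply vowel deletion: ichhoateziztsash → ichhateziztsash.
Nasal assimilation: no change.

ichhateziztsash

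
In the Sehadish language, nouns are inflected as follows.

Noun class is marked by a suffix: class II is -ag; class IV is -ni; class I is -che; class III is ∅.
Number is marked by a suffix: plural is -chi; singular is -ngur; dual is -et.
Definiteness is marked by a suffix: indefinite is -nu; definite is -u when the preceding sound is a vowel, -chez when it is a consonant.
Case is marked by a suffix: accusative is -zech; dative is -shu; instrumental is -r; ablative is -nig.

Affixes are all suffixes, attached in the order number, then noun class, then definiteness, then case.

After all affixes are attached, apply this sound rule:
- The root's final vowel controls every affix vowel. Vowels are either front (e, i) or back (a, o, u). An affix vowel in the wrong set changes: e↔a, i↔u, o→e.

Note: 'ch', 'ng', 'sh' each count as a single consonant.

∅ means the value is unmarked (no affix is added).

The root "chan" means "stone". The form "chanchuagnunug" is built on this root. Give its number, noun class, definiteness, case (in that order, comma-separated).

Segment: chan-chi-ag-nu-nig.
number: -chi → plural.
noun class: -ag → class II.
definiteness: -nu → indefinite.
case: -nig → ablative.

plural, class II, indefinite, ablative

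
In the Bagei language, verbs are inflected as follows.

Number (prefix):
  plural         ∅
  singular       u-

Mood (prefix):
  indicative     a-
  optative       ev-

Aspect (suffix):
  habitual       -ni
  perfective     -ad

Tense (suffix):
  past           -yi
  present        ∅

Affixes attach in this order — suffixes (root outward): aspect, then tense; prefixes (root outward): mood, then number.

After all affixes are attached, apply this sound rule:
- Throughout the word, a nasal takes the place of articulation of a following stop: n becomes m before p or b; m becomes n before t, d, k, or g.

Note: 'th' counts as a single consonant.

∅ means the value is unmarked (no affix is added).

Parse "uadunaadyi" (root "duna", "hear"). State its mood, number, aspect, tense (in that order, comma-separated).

Segment: u-a-duna-ad-yi.
mood: a- → indicative.
number: u- → singular.
aspect: -ad → perfective.
tense: -yi → past.

indicative, singular, perfective, past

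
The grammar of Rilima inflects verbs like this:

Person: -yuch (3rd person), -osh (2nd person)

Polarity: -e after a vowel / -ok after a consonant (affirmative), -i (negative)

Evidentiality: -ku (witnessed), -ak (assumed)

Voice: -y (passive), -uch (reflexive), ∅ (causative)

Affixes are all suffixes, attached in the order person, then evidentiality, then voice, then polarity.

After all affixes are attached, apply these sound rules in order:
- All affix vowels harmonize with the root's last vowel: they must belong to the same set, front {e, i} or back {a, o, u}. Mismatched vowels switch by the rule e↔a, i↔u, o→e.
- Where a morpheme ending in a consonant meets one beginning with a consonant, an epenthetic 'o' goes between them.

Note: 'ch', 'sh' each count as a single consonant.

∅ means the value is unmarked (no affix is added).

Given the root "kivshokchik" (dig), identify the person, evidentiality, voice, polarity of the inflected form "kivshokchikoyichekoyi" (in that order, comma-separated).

Segment: kivshokchik-yuch-ak-y-i.
person: -yuch → 3rd person.
evidentiality: -ak → assumed.
voice: -y → passive.
polarity: -i → negative.

3rd person, assumed, passive, negative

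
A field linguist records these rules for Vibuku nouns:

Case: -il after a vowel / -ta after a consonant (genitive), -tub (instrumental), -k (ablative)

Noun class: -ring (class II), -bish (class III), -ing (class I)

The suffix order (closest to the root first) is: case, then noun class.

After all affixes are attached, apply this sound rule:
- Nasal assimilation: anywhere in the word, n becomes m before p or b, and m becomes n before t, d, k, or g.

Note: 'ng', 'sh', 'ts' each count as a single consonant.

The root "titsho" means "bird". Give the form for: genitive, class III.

Attach case genitive -il (after vowel 'o') → titshoil.
Attach noun class class III -bish → titshoilbish.
Nasal assimilation: no change.

titshoilbish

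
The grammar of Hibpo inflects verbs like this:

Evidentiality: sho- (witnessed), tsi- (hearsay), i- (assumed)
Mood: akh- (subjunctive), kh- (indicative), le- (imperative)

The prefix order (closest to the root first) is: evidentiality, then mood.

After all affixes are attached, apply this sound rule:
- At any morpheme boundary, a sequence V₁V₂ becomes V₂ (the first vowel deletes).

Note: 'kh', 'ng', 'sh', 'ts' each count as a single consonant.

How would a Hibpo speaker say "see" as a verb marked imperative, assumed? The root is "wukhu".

Attach evidentiality assumed i- → iwukhu.
Attach mood imperative le- → leiwukhu.
Apply vowel deletion: leiwukhu → liwukhu.

liwukhu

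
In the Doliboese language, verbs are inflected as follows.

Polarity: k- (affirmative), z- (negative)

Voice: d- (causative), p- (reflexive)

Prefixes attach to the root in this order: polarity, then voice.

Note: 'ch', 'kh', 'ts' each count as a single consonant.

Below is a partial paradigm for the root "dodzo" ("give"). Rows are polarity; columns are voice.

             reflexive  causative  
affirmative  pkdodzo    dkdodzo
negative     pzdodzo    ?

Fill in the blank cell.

dzdodzo

Attach polarity negative z- → zdodzo.
Attach voice causative d- → dzdodzo.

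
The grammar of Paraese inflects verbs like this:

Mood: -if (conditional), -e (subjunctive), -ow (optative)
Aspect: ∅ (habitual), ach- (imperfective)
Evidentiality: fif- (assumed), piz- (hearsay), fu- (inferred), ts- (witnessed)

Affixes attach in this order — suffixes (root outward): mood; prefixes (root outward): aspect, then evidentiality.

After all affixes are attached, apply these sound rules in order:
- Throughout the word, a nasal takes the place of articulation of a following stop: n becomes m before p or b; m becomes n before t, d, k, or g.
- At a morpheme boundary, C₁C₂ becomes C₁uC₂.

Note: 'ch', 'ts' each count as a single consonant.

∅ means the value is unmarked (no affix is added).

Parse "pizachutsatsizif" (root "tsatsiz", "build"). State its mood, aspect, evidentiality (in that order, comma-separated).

Segment: piz-ach-tsatsiz-if.
mood: -if → conditional.
aspect: ach- → imperfective.
evidentiality: piz- → hearsay.

conditional, imperfective, hearsay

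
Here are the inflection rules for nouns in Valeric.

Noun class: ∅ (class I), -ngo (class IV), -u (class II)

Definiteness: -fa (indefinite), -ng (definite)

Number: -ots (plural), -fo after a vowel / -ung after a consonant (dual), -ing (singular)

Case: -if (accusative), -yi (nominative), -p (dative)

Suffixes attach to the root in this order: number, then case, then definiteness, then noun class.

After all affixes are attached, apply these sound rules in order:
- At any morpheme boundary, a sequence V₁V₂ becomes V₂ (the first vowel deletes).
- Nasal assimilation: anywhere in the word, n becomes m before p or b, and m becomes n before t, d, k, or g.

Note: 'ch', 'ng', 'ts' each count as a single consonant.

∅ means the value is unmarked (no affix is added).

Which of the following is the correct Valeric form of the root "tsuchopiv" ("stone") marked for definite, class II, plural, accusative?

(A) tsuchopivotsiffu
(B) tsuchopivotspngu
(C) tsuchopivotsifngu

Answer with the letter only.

Attach number plural -ots → tsuchopivots.
Attach case accusative -if → tsuchopivotsif.
Attach definiteness definite -ng → tsuchopivotsifng.
Attach noun class class II -u → tsuchopivotsifngu.
Vowel deletion: no change.
Nasal assimilation: no change.
So the correct form is tsuchopivotsifngu, option (C).
(B) tsuchopivotspngu is wrong: it uses dative instead of accusative for case.
(A) tsuchopivotsiffu is wrong: it uses indefinite instead of definite for definiteness.

C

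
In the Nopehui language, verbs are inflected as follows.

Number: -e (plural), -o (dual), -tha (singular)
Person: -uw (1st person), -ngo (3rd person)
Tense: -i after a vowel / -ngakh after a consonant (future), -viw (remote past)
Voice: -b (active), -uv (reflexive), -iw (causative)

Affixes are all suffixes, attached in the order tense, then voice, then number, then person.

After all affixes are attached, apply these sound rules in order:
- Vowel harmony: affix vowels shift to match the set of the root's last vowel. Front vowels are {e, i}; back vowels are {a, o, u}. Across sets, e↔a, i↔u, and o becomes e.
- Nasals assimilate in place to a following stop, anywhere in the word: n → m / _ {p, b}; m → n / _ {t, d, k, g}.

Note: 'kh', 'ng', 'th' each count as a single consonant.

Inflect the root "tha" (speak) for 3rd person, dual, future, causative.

thauuwongo

Attach tense future -i (after vowel 'a') → thai.
Attach voice causative -iw → thaiiw.
Attach number dual -o → thaiiwo.
Attach person 3rd person -ngo → thaiiwongo.
Apply vowel harmony: thaiiwongo → thauuwongo.
Nasal assimilation: no change.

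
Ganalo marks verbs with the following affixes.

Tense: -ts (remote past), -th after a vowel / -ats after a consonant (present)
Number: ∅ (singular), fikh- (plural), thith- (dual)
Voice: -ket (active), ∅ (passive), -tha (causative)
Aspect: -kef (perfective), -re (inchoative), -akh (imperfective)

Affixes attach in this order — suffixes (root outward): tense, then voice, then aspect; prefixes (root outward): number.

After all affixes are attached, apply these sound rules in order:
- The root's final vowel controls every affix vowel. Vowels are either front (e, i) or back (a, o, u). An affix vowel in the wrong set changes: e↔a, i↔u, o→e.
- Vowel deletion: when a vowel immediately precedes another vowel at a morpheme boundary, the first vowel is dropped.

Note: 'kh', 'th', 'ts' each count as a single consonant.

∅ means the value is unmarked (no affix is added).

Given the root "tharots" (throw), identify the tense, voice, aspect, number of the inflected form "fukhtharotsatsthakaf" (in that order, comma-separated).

Segment: fikh-tharots-ats-tha-kef.
tense: -th/ats → present.
voice: -tha → causative.
aspect: -kef → perfective.
number: fikh- → plural.

present, causative, perfective, plural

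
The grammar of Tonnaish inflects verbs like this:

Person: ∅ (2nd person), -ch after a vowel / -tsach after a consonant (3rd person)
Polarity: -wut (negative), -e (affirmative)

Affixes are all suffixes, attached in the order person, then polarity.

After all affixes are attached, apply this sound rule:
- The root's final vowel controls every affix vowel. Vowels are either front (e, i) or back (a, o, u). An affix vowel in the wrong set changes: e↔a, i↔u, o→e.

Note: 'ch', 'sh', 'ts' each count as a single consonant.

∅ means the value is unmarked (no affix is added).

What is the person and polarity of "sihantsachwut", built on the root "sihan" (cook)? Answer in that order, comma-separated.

3rd person, negative

Segment: sihan-tsach-wut.
person: -ch/tsach → 3rd person.
polarity: -wut → negative.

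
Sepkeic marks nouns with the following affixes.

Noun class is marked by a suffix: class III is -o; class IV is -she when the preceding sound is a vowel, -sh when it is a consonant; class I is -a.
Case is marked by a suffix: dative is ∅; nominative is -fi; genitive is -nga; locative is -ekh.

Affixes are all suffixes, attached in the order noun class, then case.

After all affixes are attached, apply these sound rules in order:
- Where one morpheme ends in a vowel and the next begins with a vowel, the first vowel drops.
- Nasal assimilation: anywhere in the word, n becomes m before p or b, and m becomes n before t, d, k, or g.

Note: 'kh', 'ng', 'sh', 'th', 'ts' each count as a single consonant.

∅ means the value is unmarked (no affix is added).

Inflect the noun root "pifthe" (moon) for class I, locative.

pifthekh

Attach noun class class I -a → pifthea.
Attach case locative -ekh → piftheaekh.
Apply vowel deletion: piftheaekh → pifthekh.
Nasal assimilation: no change.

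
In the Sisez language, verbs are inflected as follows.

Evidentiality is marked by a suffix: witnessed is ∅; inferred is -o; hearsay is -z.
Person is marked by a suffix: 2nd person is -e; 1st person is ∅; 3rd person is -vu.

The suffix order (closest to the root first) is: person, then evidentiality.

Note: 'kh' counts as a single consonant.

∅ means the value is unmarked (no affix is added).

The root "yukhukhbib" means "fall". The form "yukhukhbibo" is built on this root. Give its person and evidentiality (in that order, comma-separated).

1st person, inferred

Segment: yukhukhbib-o.
person: ∅ → 1st person.
evidentiality: -o → inferred.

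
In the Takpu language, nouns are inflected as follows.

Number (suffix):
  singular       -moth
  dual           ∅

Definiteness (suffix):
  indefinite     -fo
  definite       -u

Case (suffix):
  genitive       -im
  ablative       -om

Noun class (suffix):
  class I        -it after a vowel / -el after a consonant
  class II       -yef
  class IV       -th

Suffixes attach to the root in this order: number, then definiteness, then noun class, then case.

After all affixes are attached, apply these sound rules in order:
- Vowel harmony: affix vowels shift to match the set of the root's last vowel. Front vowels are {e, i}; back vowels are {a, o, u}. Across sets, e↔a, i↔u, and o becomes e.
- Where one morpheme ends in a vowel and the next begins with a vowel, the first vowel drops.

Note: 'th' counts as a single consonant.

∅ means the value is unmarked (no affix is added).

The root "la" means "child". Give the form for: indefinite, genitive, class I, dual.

number = dual: zero marking, form stays la.
Attach definiteness indefinite -fo → lafo.
Attach noun class class I -it (after vowel 'o') → lafoit.
Attach case genitive -im → lafoitim.
Apply vowel harmony: lafoitim → lafoutum.
Apply vowel deletion: lafoutum → lafutum.

lafutum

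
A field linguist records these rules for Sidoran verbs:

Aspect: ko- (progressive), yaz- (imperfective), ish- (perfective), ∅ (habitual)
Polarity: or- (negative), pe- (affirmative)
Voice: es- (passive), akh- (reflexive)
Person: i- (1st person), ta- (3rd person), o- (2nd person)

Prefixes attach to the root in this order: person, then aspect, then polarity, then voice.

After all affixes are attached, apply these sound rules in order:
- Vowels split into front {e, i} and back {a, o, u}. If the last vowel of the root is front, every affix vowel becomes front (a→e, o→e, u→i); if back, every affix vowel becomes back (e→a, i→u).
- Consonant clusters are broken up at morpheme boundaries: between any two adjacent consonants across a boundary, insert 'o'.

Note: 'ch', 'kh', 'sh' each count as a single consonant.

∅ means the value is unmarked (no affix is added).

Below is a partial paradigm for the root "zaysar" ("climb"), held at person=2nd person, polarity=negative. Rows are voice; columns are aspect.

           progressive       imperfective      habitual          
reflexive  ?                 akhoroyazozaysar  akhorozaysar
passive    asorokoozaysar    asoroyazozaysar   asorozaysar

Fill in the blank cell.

akhorokoozaysar

Attach person 2nd person o- → ozaysar.
Attach aspect progressive ko- → koozaysar.
Attach polarity negative or- → orkoozaysar.
Attach voice reflexive akh- → akhorkoozaysar.
Vowel harmony: no change.
Apply epenthesis: akhorkoozaysar → akhorokoozaysar.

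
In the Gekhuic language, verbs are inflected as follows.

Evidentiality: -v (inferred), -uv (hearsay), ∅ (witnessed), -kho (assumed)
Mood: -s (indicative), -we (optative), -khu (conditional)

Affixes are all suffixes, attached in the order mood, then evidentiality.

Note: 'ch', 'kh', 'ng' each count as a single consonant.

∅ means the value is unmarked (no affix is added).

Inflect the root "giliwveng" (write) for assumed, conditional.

Attach mood conditional -khu → giliwvengkhu.
Attach evidentiality assumed -kho → giliwvengkhukho.

giliwvengkhukho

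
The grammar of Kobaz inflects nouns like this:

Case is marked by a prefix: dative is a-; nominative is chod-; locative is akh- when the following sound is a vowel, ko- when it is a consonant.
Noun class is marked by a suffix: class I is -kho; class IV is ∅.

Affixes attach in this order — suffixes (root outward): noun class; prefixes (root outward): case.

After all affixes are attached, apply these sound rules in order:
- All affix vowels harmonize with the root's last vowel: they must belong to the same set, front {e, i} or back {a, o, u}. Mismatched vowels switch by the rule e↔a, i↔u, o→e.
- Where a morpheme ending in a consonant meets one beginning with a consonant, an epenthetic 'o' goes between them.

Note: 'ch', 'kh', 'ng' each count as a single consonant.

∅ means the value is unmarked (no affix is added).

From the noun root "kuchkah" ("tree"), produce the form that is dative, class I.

akuchkahokho

Attach noun class class I -kho → kuchkahkho.
Attach case dative a- → akuchkahkho.
Vowel harmony: no change.
Apply epenthesis: akuchkahkho → akuchkahokho.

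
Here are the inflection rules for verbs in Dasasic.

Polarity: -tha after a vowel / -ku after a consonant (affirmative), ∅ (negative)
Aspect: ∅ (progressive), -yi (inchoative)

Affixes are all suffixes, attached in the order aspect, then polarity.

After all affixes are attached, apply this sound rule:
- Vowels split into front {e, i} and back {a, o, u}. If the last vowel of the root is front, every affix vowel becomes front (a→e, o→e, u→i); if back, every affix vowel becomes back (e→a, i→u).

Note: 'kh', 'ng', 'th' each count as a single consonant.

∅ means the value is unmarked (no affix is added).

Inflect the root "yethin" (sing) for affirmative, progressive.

aspect = progressive: zero marking, form stays yethin.
Attach polarity affirmative -ku (after consonant 'n') → yethinku.
Apply vowel harmony: yethinku → yethinki.

yethinki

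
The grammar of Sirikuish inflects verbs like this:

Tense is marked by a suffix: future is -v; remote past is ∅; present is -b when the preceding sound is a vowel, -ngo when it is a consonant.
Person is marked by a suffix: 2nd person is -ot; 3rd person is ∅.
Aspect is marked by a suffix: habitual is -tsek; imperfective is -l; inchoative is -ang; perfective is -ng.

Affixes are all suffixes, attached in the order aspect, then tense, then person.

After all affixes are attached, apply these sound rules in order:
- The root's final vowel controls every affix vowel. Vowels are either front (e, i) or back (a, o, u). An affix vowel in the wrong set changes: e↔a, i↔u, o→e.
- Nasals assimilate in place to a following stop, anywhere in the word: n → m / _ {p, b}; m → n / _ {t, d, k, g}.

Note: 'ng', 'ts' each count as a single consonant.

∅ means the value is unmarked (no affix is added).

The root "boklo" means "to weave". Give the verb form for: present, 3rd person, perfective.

boklongngo

Attach aspect perfective -ng → boklong.
Attach tense present -ngo (after consonant 'ng') → boklongngo.
person = 3rd person: zero marking, form stays boklongngo.
Vowel harmony: no change.
Nasal assimilation: no change.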